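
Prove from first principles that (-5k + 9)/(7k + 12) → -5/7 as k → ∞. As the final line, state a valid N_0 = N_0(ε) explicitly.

N_0 = (123/49)/ε

Fix ε > 0. For k ≥ 1, |(-5k + 9)/(7k + 12) + 5/7| = |123|/(7(7k + 12)) = 123/(7(7k + 12)).
Since 7k + 12 ≥ 7k for k ≥ 1, this is ≤ 123/(7·7k) = (123/49)/k.
So |(-5k + 9)/(7k + 12) + 5/7| < ε whenever k > (123/49)/ε.
Take N_0 = (123/49)/ε. If k > N_0 then |(-5k + 9)/(7k + 12) + 5/7| ≤ (123/49)/k < ε.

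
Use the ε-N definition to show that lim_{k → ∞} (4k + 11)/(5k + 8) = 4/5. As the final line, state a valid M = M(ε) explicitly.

M = (23/25)/ε

Let ε > 0 be given. For k ≥ 1, |(4k + 11)/(5k + 8) − (4/5)| = |23|/(5(5k + 8)) = 23/(5(5k + 8)).
Since 5k + 8 ≥ 5k for k ≥ 1, this is ≤ 23/(5·5k) = (23/25)/k.
So |(4k + 11)/(5k + 8) − (4/5)| < ε whenever k > (23/25)/ε.
Take M = (23/25)/ε. If k > M then |(4k + 11)/(5k + 8) − (4/5)| ≤ (23/25)/k < ε.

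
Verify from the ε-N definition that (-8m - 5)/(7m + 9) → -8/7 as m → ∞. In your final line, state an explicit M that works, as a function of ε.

M = (37/49)/ε

Fix ε > 0. For m ≥ 1, |(-8m - 5)/(7m + 9) + 8/7| = |37|/(7(7m + 9)) = 37/(7(7m + 9)).
Since 7m + 9 ≥ 7m for m ≥ 1, this is ≤ 37/(7·7m) = (37/49)/m.
So |(-8m - 5)/(7m + 9) + 8/7| < ε whenever m > (37/49)/ε.
Take M = (37/49)/ε. If m > M then |(-8m - 5)/(7m + 9) + 8/7| ≤ (37/49)/m < ε.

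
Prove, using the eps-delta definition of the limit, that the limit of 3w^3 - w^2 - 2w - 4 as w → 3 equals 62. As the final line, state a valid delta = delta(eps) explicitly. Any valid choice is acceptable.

Let eps > 0. We want delta > 0 such that 0 < |w − 3| < delta implies |(3w^3 - w^2 - 2w - 4) − 62| < eps.
(3w^3 - w^2 - 2w - 4) − 62 = 3w^3 - w^2 - 2w - 66 = (w − 3)(3w^2 + 8w + 22).
So |(3w^3 - w^2 - 2w - 4) − 62| = |w − 3|·|3w^2 + 8w + 22|.
Require delta ≤ 1. Then |w − 3| < 1 gives |w| < 4, and by the triangle inequality |3w^2 + 8w + 22| ≤ 3·4^2 + 8·4 + 22 = 102.
Hence |(3w^3 - w^2 - 2w - 4) − 62| ≤ 102|w − 3| < eps provided |w − 3| < eps/102.
Take delta = min(1, eps/102). Then 0 < |w − 3| < delta gives both |w − 3| < 1 and |w − 3| < eps/102, so |(3w^3 - w^2 - 2w - 4) − 62| < eps.

delta = min(1, eps/102)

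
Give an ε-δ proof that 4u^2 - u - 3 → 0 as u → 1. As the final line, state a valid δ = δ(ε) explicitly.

δ = min(1, ε/11)

Suppose ε > 0. We want δ > 0 such that 0 < |u − 1| < δ implies |(4u^2 - u - 3)| < ε.
(4u^2 - u - 3) = 4u^2 - u - 3 = (u − 1)(4u + 3).
So |(4u^2 - u - 3)| = |u − 1|·|4u + 3|.
Require δ ≤ 1. Then |u − 1| < 1 gives |u| < 2, and by the triangle inequality |4u + 3| ≤ 4·2 + 3 = 11.
Hence |(4u^2 - u - 3)| ≤ 11|u − 1| < ε provided |u − 1| < ε/11.
Choosing δ = min(1, ε/11) ensures both conditions, hence |(4u^2 - u - 3)| < ε.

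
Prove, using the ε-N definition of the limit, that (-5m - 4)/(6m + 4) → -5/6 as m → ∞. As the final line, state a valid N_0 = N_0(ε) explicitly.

Let ε > 0 be given. For m ≥ 1, |(-5m - 4)/(6m + 4) + 5/6| = |-4|/(6(6m + 4)) = 4/(6(6m + 4)).
Since 6m + 4 ≥ 6m for m ≥ 1, this is ≤ 4/(6·6m) = (1/9)/m.
So |(-5m - 4)/(6m + 4) + 5/6| < ε whenever m > (1/9)/ε.
Take N_0 = (1/9)/ε. If m > N_0 then |(-5m - 4)/(6m + 4) + 5/6| ≤ (1/9)/m < ε.

N_0 = (1/9)/ε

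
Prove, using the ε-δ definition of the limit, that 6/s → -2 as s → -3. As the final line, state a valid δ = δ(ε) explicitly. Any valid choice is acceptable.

δ = min(3/2, (3/4)ε)

Fix ε > 0. We seek δ > 0 such that 0 < |s + 3| < δ implies |6/s + 2| < ε.
|6/s + 2| = 6·|-3 − s|/(3·|s|) = 6|s + 3|/(3|s|).
Require δ ≤ 3/2 so that |s| > 3 − 3/2 = 3/2, hence 3|s| > 9/2.
Then |6/s + 2| < 6|s + 3|/(9/2), which is < ε when |s + 3| < (3/4)ε.
Take δ = min(3/2, (3/4)ε). Then 0 < |s + 3| < δ gives both |s + 3| < 3/2 and |s + 3| < (3/4)ε, so |6/s + 2| < ε.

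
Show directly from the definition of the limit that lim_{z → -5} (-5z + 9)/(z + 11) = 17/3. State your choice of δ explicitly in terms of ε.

δ = min(3, (9/32)ε)

Suppose ε > 0. We want δ > 0 with 0 < |z + 5| < δ ⇒ |(-5z + 9)/(z + 11) − (17/3)| < ε.
Combining over a common denominator, (-5z + 9)/(z + 11) − (17/3) = [(-5z + 9)·6 − 34·(z + 11)] / [6·(z + 11)] = -64(z + 5) / (6(z + 11)).
So |(-5z + 9)/(z + 11) − (17/3)| = 64|z + 5| / (6·|z + 11|).
Require δ ≤ 3, so |z + 11| ≥ |6| − |z + 5| > 6 − 3 = 3.
Hence |(-5z + 9)/(z + 11) − (17/3)| < 64|z + 5|/(6·3) = (32/9)|z + 5|, which is < ε once |z + 5| < (9/32)ε.
Take δ = min(3, (9/32)ε). Then 0 < |z + 5| < δ forces both bounds, so |(-5z + 9)/(z + 11) − (17/3)| < ε.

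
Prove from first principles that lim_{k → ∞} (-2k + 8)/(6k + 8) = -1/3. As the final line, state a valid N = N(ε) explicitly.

Fix ε > 0. For k ≥ 1, |(-2k + 8)/(6k + 8) + 1/3| = |64|/(6(6k + 8)) = 64/(6(6k + 8)).
Since 6k + 8 ≥ 6k for k ≥ 1, this is ≤ 64/(6·6k) = (16/9)/k.
So |(-2k + 8)/(6k + 8) + 1/3| < ε whenever k > (16/9)/ε.
Take N = (16/9)/ε. If k > N then |(-2k + 8)/(6k + 8) + 1/3| ≤ (16/9)/k < ε.

N = (16/9)/ε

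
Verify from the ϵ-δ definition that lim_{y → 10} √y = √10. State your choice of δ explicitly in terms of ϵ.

δ = min(10, √10·ϵ)

Let ϵ > 0. We want δ > 0 such that 0 < |y − 10| < δ implies |√y − √10| < ϵ.
Rationalise: √y − √10 = (y − 10)/(√y + √10), so |√y − √10| = |y − 10|/(√y + √10).
Restrict δ ≤ 10 so that |y − 10| < 10 forces y > 0, and then √y + √10 > √10.
Hence |√y − √10| < |y − 10|/√10, which is < ϵ once |y − 10| < √10·ϵ.
Take δ = min(10, √10·ϵ). If 0 < |y − 10| < δ then y > 0 and |√y − √10| < |y − 10|/√10 < ϵ.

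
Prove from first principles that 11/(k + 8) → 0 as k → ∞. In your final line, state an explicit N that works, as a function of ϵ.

N = 11/ϵ

Let ϵ > 0 be given. For k ≥ 1, |11/(k + 8) − 0| = 11/(k + 8) ≤ 11/k.
We need 11/k < ϵ, i.e. k > 11/ϵ.
Take N = 11/ϵ. If k > N then |11/(k + 8)| ≤ 11/k < ϵ.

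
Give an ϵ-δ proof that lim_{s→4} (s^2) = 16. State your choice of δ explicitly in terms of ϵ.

Fix ϵ > 0. We seek δ > 0 with 0 < |s − 4| < δ ⇒ |s^2 − 16| < ϵ.
Factor: s^2 − 16 = (s − 4)(s + 4), so |s^2 − 16| = |s − 4|·|s + 4|.
Impose δ ≤ 2 so that |s| < 6; then |s + 4| ≤ 10.
Hence |s^2 − 16| ≤ 10|s − 4|, which is < ϵ once |s − 4| < ϵ/10.
Take δ = min(2, ϵ/10). If 0 < |s − 4| < δ then both bounds hold and |s^2 − 16| ≤ 10|s − 4| < 10·(ϵ/10) = ϵ.

δ = min(2, ϵ/10)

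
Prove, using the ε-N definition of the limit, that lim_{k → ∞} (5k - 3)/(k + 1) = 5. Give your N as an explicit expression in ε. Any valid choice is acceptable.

N = 8/ε

Fix ε > 0. For k ≥ 1, |(5k - 3)/(k + 1) − 5| = |-8|/((k + 1)) = 8/((k + 1)).
Since k + 1 ≥ k for k ≥ 1, this is ≤ 8/(k) = 8/k.
So |(5k - 3)/(k + 1) − 5| < ε whenever k > 8/ε.
Take N = 8/ε. If k > N then |(5k - 3)/(k + 1) − 5| ≤ 8/k < ε.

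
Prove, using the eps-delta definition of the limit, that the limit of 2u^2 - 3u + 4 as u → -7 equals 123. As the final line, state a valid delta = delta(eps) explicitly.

Suppose eps > 0. We want delta > 0 such that 0 < |u + 7| < delta implies |(2u^2 - 3u + 4) − 123| < eps.
(2u^2 - 3u + 4) − 123 = 2u^2 - 3u - 119 = (u + 7)(2u - 17).
So |(2u^2 - 3u + 4) − 123| = |u + 7|·|2u - 17|.
Require delta ≤ 1. Then |u + 7| < 1 gives |u| < 8, and by the triangle inequality |2u - 17| ≤ 2·8 + 17 = 33.
Hence |(2u^2 - 3u + 4) − 123| ≤ 33|u + 7| < eps provided |u + 7| < eps/33.
Take delta = min(1, eps/33). Then 0 < |u + 7| < delta gives both |u + 7| < 1 and |u + 7| < eps/33, so |(2u^2 - 3u + 4) − 123| < eps.

delta = min(1, eps/33)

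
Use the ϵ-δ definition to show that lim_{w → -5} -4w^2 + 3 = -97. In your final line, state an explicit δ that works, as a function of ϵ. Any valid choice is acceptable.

δ = min(1, ϵ/44)

Fix ϵ > 0. We want δ > 0 such that 0 < |w + 5| < δ implies |(-4w^2 + 3) + 97| < ϵ.
(-4w^2 + 3) + 97 = -4w^2 + 100 = (w + 5)(-4w + 20).
So |(-4w^2 + 3) + 97| = |w + 5|·|-4w + 20|.
Assume first that |w + 5| < 1, so |w| < 6. Then |-4w + 20| ≤ 4·6 + 20 = 44.
Hence |(-4w^2 + 3) + 97| ≤ 44|w + 5| < ϵ provided |w + 5| < ϵ/44.
Take δ = min(1, ϵ/44). Then 0 < |w + 5| < δ gives both |w + 5| < 1 and |w + 5| < ϵ/44, so |(-4w^2 + 3) + 97| < ϵ.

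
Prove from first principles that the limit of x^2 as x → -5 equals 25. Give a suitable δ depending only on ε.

Let ε > 0 be given. We seek δ > 0 with 0 < |x + 5| < δ ⇒ |x^2 − 25| < ε.
Factor: x^2 − 25 = (x + 5)(x - 5), so |x^2 − 25| = |x + 5|·|x - 5|.
Impose δ ≤ 2 so that |x| < 7; then |x - 5| ≤ 12.
Hence |x^2 − 25| ≤ 12|x + 5|, which is < ε once |x + 5| < ε/12.
Take δ = min(2, ε/12). If 0 < |x + 5| < δ then both bounds hold and |x^2 − 25| ≤ 12|x + 5| < 12·(ε/12) = ε.

δ = min(2, ε/12)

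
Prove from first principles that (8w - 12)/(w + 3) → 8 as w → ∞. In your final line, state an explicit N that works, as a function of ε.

Let ε > 0 be given. We seek N > 0 such that w > N implies |(8w - 12)/(w + 3) − 8| < ε.
(8w - 12)/(w + 3) − 8 = ((8w - 12) − 8(w + 3)) / ((w + 3)) = -36/((w + 3)).
For w > 0 we have w + 3 > w, so |(8w - 12)/(w + 3) − 8| = 36/((w + 3)) < 36/(w) = 36/w.
Thus |(8w - 12)/(w + 3) − 8| < ε whenever w > 36/ε.
Take N = 36/ε. If w > N then |(8w - 12)/(w + 3) − 8| < 36/w < ε.

N = 36/ε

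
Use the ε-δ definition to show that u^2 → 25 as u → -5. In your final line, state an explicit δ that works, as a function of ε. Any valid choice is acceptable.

Let ε > 0. We seek δ > 0 with 0 < |u + 5| < δ ⇒ |u^2 − 25| < ε.
Factor: u^2 − 25 = (u + 5)(u - 5), so |u^2 − 25| = |u + 5|·|u - 5|.
Impose δ ≤ 1 so that |u| < 6; then |u - 5| ≤ 11.
Hence |u^2 − 25| ≤ 11|u + 5|, which is < ε once |u + 5| < ε/11.
Take δ = min(1, ε/11). If 0 < |u + 5| < δ then both bounds hold and |u^2 − 25| ≤ 11|u + 5| < 11·(ε/11) = ε.

δ = min(1, ε/11)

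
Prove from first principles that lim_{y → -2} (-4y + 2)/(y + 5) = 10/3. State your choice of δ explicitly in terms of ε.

δ = min(3/2, (9/44)ε)

Let ε > 0. We want δ > 0 with 0 < |y + 2| < δ ⇒ |(-4y + 2)/(y + 5) − (10/3)| < ε.
Combining over a common denominator, (-4y + 2)/(y + 5) − (10/3) = [(-4y + 2)·3 − 10·(y + 5)] / [3·(y + 5)] = -22(y + 2) / (3(y + 5)).
So |(-4y + 2)/(y + 5) − (10/3)| = 22|y + 2| / (3·|y + 5|).
Require δ ≤ 3/2, so |y + 5| ≥ |3| − |y + 2| > 3 − 3/2 = 3/2.
Hence |(-4y + 2)/(y + 5) − (10/3)| < 22|y + 2|/(3·(3/2)) = (44/9)|y + 2|, which is < ε once |y + 2| < (9/44)ε.
Take δ = min(3/2, (9/44)ε). Then 0 < |y + 2| < δ forces both bounds, so |(-4y + 2)/(y + 5) − (10/3)| < ε.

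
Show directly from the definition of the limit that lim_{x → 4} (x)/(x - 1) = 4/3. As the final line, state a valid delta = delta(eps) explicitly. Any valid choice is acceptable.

delta = min(3/2, (9/2)eps)

Let eps > 0. We want delta > 0 with 0 < |x − 4| < delta ⇒ |(x)/(x - 1) − (4/3)| < eps.
Combining over a common denominator, (x)/(x - 1) − (4/3) = [(x)·3 − 4·(x - 1)] / [3·(x - 1)] = -1(x − 4) / (3(x - 1)).
So |(x)/(x - 1) − (4/3)| = |x − 4| / (3·|x − 1|).
Restrict delta ≤ 3/2. Then |x − 4| < 3/2 gives |x − 1| = |(x − 4) + 3| ≥ 3 − 3/2 = 3/2.
Hence |(x)/(x - 1) − (4/3)| < |x − 4|/(3·(3/2)) = (2/9)|x − 4|, which is < eps once |x − 4| < (9/2)eps.
Take delta = min(3/2, (9/2)eps). Then 0 < |x − 4| < delta forces both bounds, so |(x)/(x - 1) − (4/3)| < eps.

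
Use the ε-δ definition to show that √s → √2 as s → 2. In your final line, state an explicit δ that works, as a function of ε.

δ = min(2, √2·ε)

Let ε > 0 be given. We want δ > 0 such that 0 < |s − 2| < δ implies |√s − √2| < ε.
Rationalise: √s − √2 = (s − 2)/(√s + √2), so |√s − √2| = |s − 2|/(√s + √2).
Restrict δ ≤ 2 so that |s − 2| < 2 forces s > 0, and then √s + √2 > √2.
Hence |√s − √2| < |s − 2|/√2, which is < ε once |s − 2| < √2·ε.
Take δ = min(2, √2·ε). If 0 < |s − 2| < δ then s > 0 and |√s − √2| < |s − 2|/√2 < ε.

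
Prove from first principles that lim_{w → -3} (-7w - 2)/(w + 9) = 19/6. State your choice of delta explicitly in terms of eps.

delta = min(3, (18/61)eps)

Let eps > 0. We want delta > 0 with 0 < |w + 3| < delta ⇒ |(-7w - 2)/(w + 9) − (19/6)| < eps.
Combining over a common denominator, (-7w - 2)/(w + 9) − (19/6) = [(-7w - 2)·6 − 19·(w + 9)] / [6·(w + 9)] = -61(w + 3) / (6(w + 9)).
So |(-7w - 2)/(w + 9) − (19/6)| = 61|w + 3| / (6·|w + 9|).
Restrict delta ≤ 3. Then |w + 3| < 3 gives |w + 9| = |(w + 3) + 6| ≥ 6 − 3 = 3.
Hence |(-7w - 2)/(w + 9) − (19/6)| < 61|w + 3|/(6·3) = (61/18)|w + 3|, which is < eps once |w + 3| < (18/61)eps.
Take delta = min(3, (18/61)eps). Then 0 < |w + 3| < delta forces both bounds, so |(-7w - 2)/(w + 9) − (19/6)| < eps.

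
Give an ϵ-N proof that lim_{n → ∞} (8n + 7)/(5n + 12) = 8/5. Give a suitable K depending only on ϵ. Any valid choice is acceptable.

Let ϵ > 0. For n ≥ 1, |(8n + 7)/(5n + 12) − (8/5)| = |-61|/(5(5n + 12)) = 61/(5(5n + 12)).
Since 5n + 12 ≥ 5n for n ≥ 1, this is ≤ 61/(5·5n) = (61/25)/n.
So |(8n + 7)/(5n + 12) − (8/5)| < ϵ whenever n > (61/25)/ϵ.
Take K = (61/25)/ϵ. If n > K then |(8n + 7)/(5n + 12) − (8/5)| ≤ (61/25)/n < ϵ.

K = (61/25)/ϵ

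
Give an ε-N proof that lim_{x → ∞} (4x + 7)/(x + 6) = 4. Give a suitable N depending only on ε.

Let ε > 0. We seek N > 0 such that x > N implies |(4x + 7)/(x + 6) − 4| < ε.
(4x + 7)/(x + 6) − 4 = ((4x + 7) − 4(x + 6)) / ((x + 6)) = -17/((x + 6)).
For x > 0 we have x + 6 > x, so |(4x + 7)/(x + 6) − 4| = 17/((x + 6)) < 17/(x) = 17/x.
Thus |(4x + 7)/(x + 6) − 4| < ε whenever x > 17/ε.
Take N = 17/ε. If x > N then |(4x + 7)/(x + 6) − 4| < 17/x < ε.

N = 17/ε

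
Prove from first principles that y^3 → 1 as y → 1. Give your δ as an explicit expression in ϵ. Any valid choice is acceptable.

Let ϵ > 0 be given. We seek δ > 0 with 0 < |y − 1| < δ ⇒ |y^3 − 1| < ϵ.
Factor: y^3 − 1 = (y − 1)(y^2 + y + 1), so |y^3 − 1| = |y − 1|·|y^2 + y + 1|.
Impose δ ≤ 1 so that |y| < 2; then |y^2 + y + 1| ≤ 7.
Hence |y^3 − 1| ≤ 7|y − 1|, which is < ϵ once |y − 1| < ϵ/7.
Take δ = min(1, ϵ/7). If 0 < |y − 1| < δ then both bounds hold and |y^3 − 1| ≤ 7|y − 1| < 7·(ϵ/7) = ϵ.

δ = min(1, ϵ/7)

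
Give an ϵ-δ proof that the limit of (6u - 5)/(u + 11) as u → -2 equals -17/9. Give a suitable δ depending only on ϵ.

Suppose ϵ > 0. We want δ > 0 with 0 < |u + 2| < δ ⇒ |(6u - 5)/(u + 11) + 17/9| < ϵ.
Combining over a common denominator, (6u - 5)/(u + 11) + 17/9 = [(6u - 5)·9 − (-17)·(u + 11)] / [9·(u + 11)] = 71(u + 2) / (9(u + 11)).
So |(6u - 5)/(u + 11) + 17/9| = 71|u + 2| / (9·|u + 11|).
Restrict δ ≤ 9/2. Then |u + 2| < 9/2 gives |u + 11| = |(u + 2) + 9| ≥ 9 − 9/2 = 9/2.
Hence |(6u - 5)/(u + 11) + 17/9| < 71|u + 2|/(9·(9/2)) = (142/81)|u + 2|, which is < ϵ once |u + 2| < (81/142)ϵ.
Take δ = min(9/2, (81/142)ϵ). Then 0 < |u + 2| < δ forces both bounds, so |(6u - 5)/(u + 11) + 17/9| < ϵ.

δ = min(9/2, (81/142)ϵ)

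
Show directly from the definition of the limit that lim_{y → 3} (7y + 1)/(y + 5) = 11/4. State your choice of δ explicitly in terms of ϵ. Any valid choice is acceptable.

Let ϵ > 0 be given. We want δ > 0 with 0 < |y − 3| < δ ⇒ |(7y + 1)/(y + 5) − (11/4)| < ϵ.
Combining over a common denominator, (7y + 1)/(y + 5) − (11/4) = [(7y + 1)·8 − 22·(y + 5)] / [8·(y + 5)] = 34(y − 3) / (8(y + 5)).
So |(7y + 1)/(y + 5) − (11/4)| = 34|y − 3| / (8·|y + 5|).
Restrict δ ≤ 4. Then |y − 3| < 4 gives |y + 5| = |(y − 3) + 8| ≥ 8 − 4 = 4.
Hence |(7y + 1)/(y + 5) − (11/4)| < 34|y − 3|/(8·4) = (17/16)|y − 3|, which is < ϵ once |y − 3| < (16/17)ϵ.
Take δ = min(4, (16/17)ϵ). Then 0 < |y − 3| < δ forces both bounds, so |(7y + 1)/(y + 5) − (11/4)| < ϵ.

δ = min(4, (16/17)ϵ)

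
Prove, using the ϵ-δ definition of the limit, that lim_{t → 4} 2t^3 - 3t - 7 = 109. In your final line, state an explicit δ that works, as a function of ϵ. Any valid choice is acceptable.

Let ϵ > 0 be given. We want δ > 0 such that 0 < |t − 4| < δ implies |(2t^3 - 3t - 7) − 109| < ϵ.
(2t^3 - 3t - 7) − 109 = 2t^3 - 3t - 116 = (t − 4)(2t^2 + 8t + 29).
So |(2t^3 - 3t - 7) − 109| = |t − 4|·|2t^2 + 8t + 29|.
Assume first that |t − 4| < 2, so |t| < 6. Then |2t^2 + 8t + 29| ≤ 2·6^2 + 8·6 + 29 = 149.
Hence |(2t^3 - 3t - 7) − 109| ≤ 149|t − 4| < ϵ provided |t − 4| < ϵ/149.
Take δ = min(2, ϵ/149). Then 0 < |t − 4| < δ gives both |t − 4| < 2 and |t − 4| < ϵ/149, so |(2t^3 - 3t - 7) − 109| < ϵ.

δ = min(2, ϵ/149)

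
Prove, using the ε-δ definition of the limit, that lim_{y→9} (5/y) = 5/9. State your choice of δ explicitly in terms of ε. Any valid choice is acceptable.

Fix ε > 0. We seek δ > 0 such that 0 < |y − 9| < δ implies |5/y − (5/9)| < ε.
|5/y − (5/9)| = 5·|9 − y|/(9·|y|) = 5|y − 9|/(9|y|).
Require δ ≤ 9/2 so that |y| > 9 − 9/2 = 9/2, hence 9|y| > 81/2.
Then |5/y − (5/9)| < 5|y − 9|/(81/2), which is < ε when |y − 9| < (81/10)ε.
Take δ = min(9/2, (81/10)ε). Then 0 < |y − 9| < δ gives both |y − 9| < 9/2 and |y − 9| < (81/10)ε, so |5/y − (5/9)| < ε.

δ = min(9/2, (81/10)ε)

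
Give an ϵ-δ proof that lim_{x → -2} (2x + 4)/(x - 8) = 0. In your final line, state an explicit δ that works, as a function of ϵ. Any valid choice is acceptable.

δ = min(5, (5/2)ϵ)

Fix ϵ > 0. We want δ > 0 with 0 < |x + 2| < δ ⇒ |(2x + 4)/(x - 8) − 0| < ϵ.
Combining over a common denominator, (2x + 4)/(x - 8) − 0 = [(2x + 4)·(-10) − 0·(x - 8)] / [(-10)·(x - 8)] = -20(x + 2) / ((-10)(x - 8)).
So |(2x + 4)/(x - 8) − 0| = 20|x + 2| / (10·|x − 8|).
Restrict δ ≤ 5. Then |x + 2| < 5 gives |x − 8| = |(x + 2) + (-10)| ≥ 10 − 5 = 5.
Hence |(2x + 4)/(x - 8) − 0| < 20|x + 2|/(10·5) = (2/5)|x + 2|, which is < ϵ once |x + 2| < (5/2)ϵ.
Take δ = min(5, (5/2)ϵ). Then 0 < |x + 2| < δ forces both bounds, so |(2x + 4)/(x - 8) − 0| < ϵ.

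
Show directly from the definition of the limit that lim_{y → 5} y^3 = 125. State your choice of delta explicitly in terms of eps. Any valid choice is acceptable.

delta = min(2, eps/109)

Fix eps > 0. We seek delta > 0 with 0 < |y − 5| < delta ⇒ |y^3 − 125| < eps.
Factor: y^3 − 125 = (y − 5)(y^2 + 5y + 25), so |y^3 − 125| = |y − 5|·|y^2 + 5y + 25|.
Restrict delta ≤ 2. Then |y − 5| < 2 gives |y| < 7, so by the triangle inequality |y^2 + 5y + 25| ≤ 7^2 + 5·7 + 25 = 109.
Hence |y^3 − 125| ≤ 109|y − 5|, which is < eps once |y − 5| < eps/109.
Take delta = min(2, eps/109). If 0 < |y − 5| < delta then both bounds hold and |y^3 − 125| ≤ 109|y − 5| < 109·(eps/109) = eps.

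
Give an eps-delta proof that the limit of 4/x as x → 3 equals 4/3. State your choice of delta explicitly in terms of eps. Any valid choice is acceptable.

delta = min(3/2, (9/8)eps)

Fix eps > 0. We seek delta > 0 such that 0 < |x − 3| < delta implies |4/x − (4/3)| < eps.
|4/x − (4/3)| = 4·|3 − x|/(3·|x|) = 4|x − 3|/(3|x|).
Restrict delta ≤ 3/2. Then |x − 3| < 3/2 gives |x| > 3/2, so 3|x| > 9/2.
Then |4/x − (4/3)| < 4|x − 3|/(9/2), which is < eps when |x − 3| < (9/8)eps.
Take delta = min(3/2, (9/8)eps). Then 0 < |x − 3| < delta gives both |x − 3| < 3/2 and |x − 3| < (9/8)eps, so |4/x − (4/3)| < eps.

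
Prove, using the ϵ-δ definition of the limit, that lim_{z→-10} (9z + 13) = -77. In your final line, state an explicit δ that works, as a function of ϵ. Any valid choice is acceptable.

Let ϵ > 0. We need δ > 0 so that 0 < |z + 10| < δ implies |(9z + 13) + 77| < ϵ.
|(9z + 13) + 77| = |9z + 90| = 9|z + 10|.
Thus it suffices that |z + 10| < ϵ/9.
Choosing δ = ϵ/9 gives |(9z + 13) + 77| = 9|z + 10| < ϵ whenever |z + 10| < δ.

δ = ϵ/9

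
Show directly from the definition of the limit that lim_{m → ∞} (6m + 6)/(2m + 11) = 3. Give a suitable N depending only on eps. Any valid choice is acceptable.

N = (27/2)/eps

Let eps > 0. For m ≥ 1, |(6m + 6)/(2m + 11) − 3| = |-54|/(2(2m + 11)) = 54/(2(2m + 11)).
Since 2m + 11 ≥ 2m for m ≥ 1, this is ≤ 54/(2·2m) = (27/2)/m.
So |(6m + 6)/(2m + 11) − 3| < eps whenever m > (27/2)/eps.
Take N = (27/2)/eps. If m > N then |(6m + 6)/(2m + 11) − 3| ≤ (27/2)/m < eps.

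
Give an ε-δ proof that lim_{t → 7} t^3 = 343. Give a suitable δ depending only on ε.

δ = min(1, ε/169)

Let ε > 0. We seek δ > 0 with 0 < |t − 7| < δ ⇒ |t^3 − 343| < ε.
Factor: t^3 − 343 = (t − 7)(t^2 + 7t + 49), so |t^3 − 343| = |t − 7|·|t^2 + 7t + 49|.
Restrict δ ≤ 1. Then |t − 7| < 1 gives |t| < 8, so by the triangle inequality |t^2 + 7t + 49| ≤ 8^2 + 7·8 + 49 = 169.
Hence |t^3 − 343| ≤ 169|t − 7|, which is < ε once |t − 7| < ε/169.
Take δ = min(1, ε/169). If 0 < |t − 7| < δ then both bounds hold and |t^3 − 343| ≤ 169|t − 7| < 169·(ε/169) = ε.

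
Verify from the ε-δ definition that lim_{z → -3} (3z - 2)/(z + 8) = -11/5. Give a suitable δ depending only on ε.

δ = min(5/2, (25/52)ε)

Let ε > 0. We want δ > 0 with 0 < |z + 3| < δ ⇒ |(3z - 2)/(z + 8) + 11/5| < ε.
Combining over a common denominator, (3z - 2)/(z + 8) + 11/5 = [(3z - 2)·5 − (-11)·(z + 8)] / [5·(z + 8)] = 26(z + 3) / (5(z + 8)).
So |(3z - 2)/(z + 8) + 11/5| = 26|z + 3| / (5·|z + 8|).
Require δ ≤ 5/2, so |z + 8| ≥ |5| − |z + 3| > 5 − 5/2 = 5/2.
Hence |(3z - 2)/(z + 8) + 11/5| < 26|z + 3|/(5·(5/2)) = (52/25)|z + 3|, which is < ε once |z + 3| < (25/52)ε.
Take δ = min(5/2, (25/52)ε). Then 0 < |z + 3| < δ forces both bounds, so |(3z - 2)/(z + 8) + 11/5| < ε.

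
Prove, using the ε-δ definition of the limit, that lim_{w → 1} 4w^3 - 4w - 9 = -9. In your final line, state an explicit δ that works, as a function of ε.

Let ε > 0 be given. We want δ > 0 such that 0 < |w − 1| < δ implies |(4w^3 - 4w - 9) + 9| < ε.
(4w^3 - 4w - 9) + 9 = 4w^3 - 4w = (w − 1)(4w^2 + 4w).
So |(4w^3 - 4w - 9) + 9| = |w − 1|·|4w^2 + 4w|.
Require δ ≤ 1. Then |w − 1| < 1 gives |w| < 2, and by the triangle inequality |4w^2 + 4w| ≤ 4·2^2 + 4·2 = 24.
Hence |(4w^3 - 4w - 9) + 9| ≤ 24|w − 1| < ε provided |w − 1| < ε/24.
Choosing δ = min(1, ε/24) ensures both conditions, hence |(4w^3 - 4w - 9) + 9| < ε.

δ = min(1, ε/24)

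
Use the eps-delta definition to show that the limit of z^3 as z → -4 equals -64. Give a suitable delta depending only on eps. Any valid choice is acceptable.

Let eps > 0. We seek delta > 0 with 0 < |z + 4| < delta ⇒ |z^3 + 64| < eps.
Factor: z^3 + 64 = (z + 4)(z^2 - 4z + 16), so |z^3 + 64| = |z + 4|·|z^2 - 4z + 16|.
Impose delta ≤ 1 so that |z| < 5; then |z^2 - 4z + 16| ≤ 61.
Hence |z^3 + 64| ≤ 61|z + 4|, which is < eps once |z + 4| < eps/61.
Take delta = min(1, eps/61). If 0 < |z + 4| < delta then both bounds hold and |z^3 + 64| ≤ 61|z + 4| < 61·(eps/61) = eps.

delta = min(1, eps/61)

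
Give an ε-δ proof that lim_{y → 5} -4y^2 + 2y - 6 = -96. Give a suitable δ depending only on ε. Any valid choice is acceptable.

δ = min(2, ε/46)

Let ε > 0. We want δ > 0 such that 0 < |y − 5| < δ implies |(-4y^2 + 2y - 6) + 96| < ε.
(-4y^2 + 2y - 6) + 96 = -4y^2 + 2y + 90 = (y − 5)(-4y - 18).
So |(-4y^2 + 2y - 6) + 96| = |y − 5|·|-4y - 18|.
Require δ ≤ 2. Then |y − 5| < 2 gives |y| < 7, and by the triangle inequality |-4y - 18| ≤ 4·7 + 18 = 46.
Hence |(-4y^2 + 2y - 6) + 96| ≤ 46|y − 5| < ε provided |y − 5| < ε/46.
Take δ = min(2, ε/46). Then 0 < |y − 5| < δ gives both |y − 5| < 2 and |y − 5| < ε/46, so |(-4y^2 + 2y - 6) + 96| < ε.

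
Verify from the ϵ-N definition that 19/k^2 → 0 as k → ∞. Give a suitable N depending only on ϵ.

N = (19/ϵ)^{1/2}

Let ϵ > 0. For k ≥ 1, |19/k^2 − 0| = 19/k^2.
19/k^2 < ϵ ⇔ k^2 > 19/ϵ ⇔ k > (19/ϵ)^{1/2}.
Take N = (19/ϵ)^{1/2}. Then k > N implies 19/k^2 < ϵ.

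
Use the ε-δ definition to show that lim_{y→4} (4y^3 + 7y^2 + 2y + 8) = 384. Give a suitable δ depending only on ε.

Suppose ε > 0. We want δ > 0 such that 0 < |y − 4| < δ implies |(4y^3 + 7y^2 + 2y + 8) − 384| < ε.
(4y^3 + 7y^2 + 2y + 8) − 384 = 4y^3 + 7y^2 + 2y - 376 = (y − 4)(4y^2 + 23y + 94).
So |(4y^3 + 7y^2 + 2y + 8) − 384| = |y − 4|·|4y^2 + 23y + 94|.
Assume first that |y − 4| < 1, so |y| < 5. Then |4y^2 + 23y + 94| ≤ 4·5^2 + 23·5 + 94 = 309.
Hence |(4y^3 + 7y^2 + 2y + 8) − 384| ≤ 309|y − 4| < ε provided |y − 4| < ε/309.
Take δ = min(1, ε/309). Then 0 < |y − 4| < δ gives both |y − 4| < 1 and |y − 4| < ε/309, so |(4y^3 + 7y^2 + 2y + 8) − 384| < ε.

δ = min(1, ε/309)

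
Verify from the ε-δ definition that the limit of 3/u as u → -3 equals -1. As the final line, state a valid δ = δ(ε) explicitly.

δ = min(3/2, (3/2)ε)

Let ε > 0. We seek δ > 0 such that 0 < |u + 3| < δ implies |3/u + 1| < ε.
|3/u + 1| = 3·|-3 − u|/(3·|u|) = 3|u + 3|/(3|u|).
Require δ ≤ 3/2 so that |u| > 3 − 3/2 = 3/2, hence 3|u| > 9/2.
Then |3/u + 1| < 3|u + 3|/(9/2), which is < ε when |u + 3| < (3/2)ε.
Take δ = min(3/2, (3/2)ε). Then 0 < |u + 3| < δ gives both |u + 3| < 3/2 and |u + 3| < (3/2)ε, so |3/u + 1| < ε.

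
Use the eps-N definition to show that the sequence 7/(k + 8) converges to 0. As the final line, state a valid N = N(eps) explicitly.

Suppose eps > 0. For k ≥ 1, |7/(k + 8) − 0| = 7/(k + 8) ≤ 7/k.
We need 7/k < eps, i.e. k > 7/eps.
Take N = 7/eps. If k > N then |7/(k + 8)| ≤ 7/k < eps.

N = 7/eps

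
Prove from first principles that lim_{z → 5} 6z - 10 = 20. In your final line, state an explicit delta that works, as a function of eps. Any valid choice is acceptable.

Let eps > 0. We need delta > 0 so that 0 < |z − 5| < delta implies |(6z - 10) − 20| < eps.
|(6z - 10) − 20| = |6z - 30| = 6|z − 5|.
So 6|z − 5| < eps exactly when |z − 5| < eps/6.
Choosing delta = eps/6 gives |(6z - 10) − 20| = 6|z − 5| < eps whenever |z − 5| < delta.

delta = eps/6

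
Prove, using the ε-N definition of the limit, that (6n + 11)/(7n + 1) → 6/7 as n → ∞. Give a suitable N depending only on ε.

Suppose ε > 0. For n ≥ 1, |(6n + 11)/(7n + 1) − (6/7)| = |71|/(7(7n + 1)) = 71/(7(7n + 1)).
Since 7n + 1 ≥ 7n for n ≥ 1, this is ≤ 71/(7·7n) = (71/49)/n.
So |(6n + 11)/(7n + 1) − (6/7)| < ε whenever n > (71/49)/ε.
Take N = (71/49)/ε. If n > N then |(6n + 11)/(7n + 1) − (6/7)| ≤ (71/49)/n < ε.

N = (71/49)/ε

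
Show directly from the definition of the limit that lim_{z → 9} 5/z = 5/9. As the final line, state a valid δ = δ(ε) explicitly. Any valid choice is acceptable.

δ = min(9/2, (81/10)ε)

Let ε > 0 be given. We seek δ > 0 such that 0 < |z − 9| < δ implies |5/z − (5/9)| < ε.
|5/z − (5/9)| = 5·|9 − z|/(9·|z|) = 5|z − 9|/(9|z|).
Restrict δ ≤ 9/2. Then |z − 9| < 9/2 gives |z| > 9/2, so 9|z| > 81/2.
Then |5/z − (5/9)| < 5|z − 9|/(81/2), which is < ε when |z − 9| < (81/10)ε.
Take δ = min(9/2, (81/10)ε). Then 0 < |z − 9| < δ gives both |z − 9| < 9/2 and |z − 9| < (81/10)ε, so |5/z − (5/9)| < ε.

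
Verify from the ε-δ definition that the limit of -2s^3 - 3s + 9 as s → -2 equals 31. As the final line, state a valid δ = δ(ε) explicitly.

Let ε > 0. We want δ > 0 such that 0 < |s + 2| < δ implies |(-2s^3 - 3s + 9) − 31| < ε.
(-2s^3 - 3s + 9) − 31 = -2s^3 - 3s - 22 = (s + 2)(-2s^2 + 4s - 11).
So |(-2s^3 - 3s + 9) − 31| = |s + 2|·|-2s^2 + 4s - 11|.
Assume first that |s + 2| < 1, so |s| < 3. Then |-2s^2 + 4s - 11| ≤ 2·3^2 + 4·3 + 11 = 41.
Hence |(-2s^3 - 3s + 9) − 31| ≤ 41|s + 2| < ε provided |s + 2| < ε/41.
Choosing δ = min(1, ε/41) ensures both conditions, hence |(-2s^3 - 3s + 9) − 31| < ε.

δ = min(1, ε/41)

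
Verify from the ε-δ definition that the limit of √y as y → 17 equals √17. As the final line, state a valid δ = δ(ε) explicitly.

Suppose ε > 0. We want δ > 0 such that 0 < |y − 17| < δ implies |√y − √17| < ε.
Rationalise: √y − √17 = (y − 17)/(√y + √17), so |√y − √17| = |y − 17|/(√y + √17).
Restrict δ ≤ 17 so that |y − 17| < 17 forces y > 0, and then √y + √17 > √17.
Hence |√y − √17| < |y − 17|/√17, which is < ε once |y − 17| < √17·ε.
Take δ = min(17, √17·ε). If 0 < |y − 17| < δ then y > 0 and |√y − √17| < |y − 17|/√17 < ε.

δ = min(17, √17·ε)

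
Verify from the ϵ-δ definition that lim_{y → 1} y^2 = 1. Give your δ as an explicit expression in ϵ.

Suppose ϵ > 0. We seek δ > 0 with 0 < |y − 1| < δ ⇒ |y^2 − 1| < ϵ.
Factor: y^2 − 1 = (y − 1)(y + 1), so |y^2 − 1| = |y − 1|·|y + 1|.
Impose δ ≤ 1 so that |y| < 2; then |y + 1| ≤ 3.
Hence |y^2 − 1| ≤ 3|y − 1|, which is < ϵ once |y − 1| < ϵ/3.
Take δ = min(1, ϵ/3). If 0 < |y − 1| < δ then both bounds hold and |y^2 − 1| ≤ 3|y − 1| < 3·(ϵ/3) = ϵ.

δ = min(1, ϵ/3)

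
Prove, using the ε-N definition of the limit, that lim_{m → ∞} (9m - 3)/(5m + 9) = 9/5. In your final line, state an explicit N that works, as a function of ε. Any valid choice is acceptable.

Fix ε > 0. For m ≥ 1, |(9m - 3)/(5m + 9) − (9/5)| = |-96|/(5(5m + 9)) = 96/(5(5m + 9)).
Since 5m + 9 ≥ 5m for m ≥ 1, this is ≤ 96/(5·5m) = (96/25)/m.
So |(9m - 3)/(5m + 9) − (9/5)| < ε whenever m > (96/25)/ε.
Take N = (96/25)/ε. If m > N then |(9m - 3)/(5m + 9) − (9/5)| ≤ (96/25)/m < ε.

N = (96/25)/ε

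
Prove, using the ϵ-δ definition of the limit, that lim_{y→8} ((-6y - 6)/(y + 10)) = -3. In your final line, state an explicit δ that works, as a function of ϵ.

δ = min(9, 3ϵ)

Let ϵ > 0 be given. We want δ > 0 with 0 < |y − 8| < δ ⇒ |(-6y - 6)/(y + 10) + 3| < ϵ.
Combining over a common denominator, (-6y - 6)/(y + 10) + 3 = [(-6y - 6)·18 − (-54)·(y + 10)] / [18·(y + 10)] = -54(y − 8) / (18(y + 10)).
So |(-6y - 6)/(y + 10) + 3| = 54|y − 8| / (18·|y + 10|).
Require δ ≤ 9, so |y + 10| ≥ |18| − |y − 8| > 18 − 9 = 9.
Hence |(-6y - 6)/(y + 10) + 3| < 54|y − 8|/(18·9) = (1/3)|y − 8|, which is < ϵ once |y − 8| < 3ϵ.
Take δ = min(9, 3ϵ). Then 0 < |y − 8| < δ forces both bounds, so |(-6y - 6)/(y + 10) + 3| < ϵ.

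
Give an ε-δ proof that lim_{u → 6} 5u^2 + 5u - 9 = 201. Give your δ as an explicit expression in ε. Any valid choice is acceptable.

δ = min(1, ε/70)

Let ε > 0. We want δ > 0 such that 0 < |u − 6| < δ implies |(5u^2 + 5u - 9) − 201| < ε.
(5u^2 + 5u - 9) − 201 = 5u^2 + 5u - 210 = (u − 6)(5u + 35).
So |(5u^2 + 5u - 9) − 201| = |u − 6|·|5u + 35|.
Require δ ≤ 1. Then |u − 6| < 1 gives |u| < 7, and by the triangle inequality |5u + 35| ≤ 5·7 + 35 = 70.
Hence |(5u^2 + 5u - 9) − 201| ≤ 70|u − 6| < ε provided |u − 6| < ε/70.
Choosing δ = min(1, ε/70) ensures both conditions, hence |(5u^2 + 5u - 9) − 201| < ε.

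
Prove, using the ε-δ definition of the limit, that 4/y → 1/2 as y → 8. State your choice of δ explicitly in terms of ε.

Suppose ε > 0. We seek δ > 0 such that 0 < |y − 8| < δ implies |4/y − (1/2)| < ε.
|4/y − (1/2)| = 4·|8 − y|/(8·|y|) = 4|y − 8|/(8|y|).
Require δ ≤ 4 so that |y| > 8 − 4 = 4, hence 8|y| > 32.
Then |4/y − (1/2)| < 4|y − 8|/32, which is < ε when |y − 8| < 8ε.
Take δ = min(4, 8ε). Then 0 < |y − 8| < δ gives both |y − 8| < 4 and |y − 8| < 8ε, so |4/y − (1/2)| < ε.

δ = min(4, 8ε)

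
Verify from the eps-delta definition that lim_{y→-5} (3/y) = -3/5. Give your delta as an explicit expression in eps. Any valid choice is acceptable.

Let eps > 0 be given. We seek delta > 0 such that 0 < |y + 5| < delta implies |3/y + 3/5| < eps.
|3/y + 3/5| = 3·|-5 − y|/(5·|y|) = 3|y + 5|/(5|y|).
Restrict delta ≤ 5/2. Then |y + 5| < 5/2 gives |y| > 5/2, so 5|y| > 25/2.
Then |3/y + 3/5| < 3|y + 5|/(25/2), which is < eps when |y + 5| < (25/6)eps.
Take delta = min(5/2, (25/6)eps). Then 0 < |y + 5| < delta gives both |y + 5| < 5/2 and |y + 5| < (25/6)eps, so |3/y + 3/5| < eps.

delta = min(5/2, (25/6)eps)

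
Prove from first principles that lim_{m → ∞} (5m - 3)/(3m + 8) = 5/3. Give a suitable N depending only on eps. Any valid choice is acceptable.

Let eps > 0. For m ≥ 1, |(5m - 3)/(3m + 8) − (5/3)| = |-49|/(3(3m + 8)) = 49/(3(3m + 8)).
Since 3m + 8 ≥ 3m for m ≥ 1, this is ≤ 49/(3·3m) = (49/9)/m.
So |(5m - 3)/(3m + 8) − (5/3)| < eps whenever m > (49/9)/eps.
Take N = (49/9)/eps. If m > N then |(5m - 3)/(3m + 8) − (5/3)| ≤ (49/9)/m < eps.

N = (49/9)/eps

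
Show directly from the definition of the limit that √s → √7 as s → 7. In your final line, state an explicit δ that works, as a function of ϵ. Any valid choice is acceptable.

δ = min(7, √7·ϵ)

Suppose ϵ > 0. We want δ > 0 such that 0 < |s − 7| < δ implies |√s − √7| < ϵ.
Multiplying by the conjugate, |√s − √7| = |s − 7|/(√s + √7).
Restrict δ ≤ 7 so that |s − 7| < 7 forces s > 0, and then √s + √7 > √7.
Hence |√s − √7| < |s − 7|/√7, which is < ϵ once |s − 7| < √7·ϵ.
Take δ = min(7, √7·ϵ). If 0 < |s − 7| < δ then s > 0 and |√s − √7| < |s − 7|/√7 < ϵ.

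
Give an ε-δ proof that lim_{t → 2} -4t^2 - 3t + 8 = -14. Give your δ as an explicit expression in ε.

Let ε > 0. We want δ > 0 such that 0 < |t − 2| < δ implies |(-4t^2 - 3t + 8) + 14| < ε.
(-4t^2 - 3t + 8) + 14 = -4t^2 - 3t + 22 = (t − 2)(-4t - 11).
So |(-4t^2 - 3t + 8) + 14| = |t − 2|·|-4t - 11|.
Require δ ≤ 2. Then |t − 2| < 2 gives |t| < 4, and by the triangle inequality |-4t - 11| ≤ 4·4 + 11 = 27.
Hence |(-4t^2 - 3t + 8) + 14| ≤ 27|t − 2| < ε provided |t − 2| < ε/27.
Take δ = min(2, ε/27). Then 0 < |t − 2| < δ gives both |t − 2| < 2 and |t − 2| < ε/27, so |(-4t^2 - 3t + 8) + 14| < ε.

δ = min(2, ε/27)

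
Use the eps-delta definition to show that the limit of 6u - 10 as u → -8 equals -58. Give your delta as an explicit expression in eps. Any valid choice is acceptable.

Fix eps > 0. We need delta > 0 so that 0 < |u + 8| < delta implies |(6u - 10) + 58| < eps.
|(6u - 10) + 58| = |6u + 48| = 6|u + 8|.
Thus it suffices that |u + 8| < eps/6.
Choosing delta = eps/6 gives |(6u - 10) + 58| = 6|u + 8| < eps whenever |u + 8| < delta.

delta = eps/6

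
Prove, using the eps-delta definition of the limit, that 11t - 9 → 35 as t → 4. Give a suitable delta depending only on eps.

delta = eps/11

Let eps > 0 be given. We need delta > 0 so that 0 < |t − 4| < delta implies |(11t - 9) − 35| < eps.
|(11t - 9) − 35| = |11t - 44| = 11|t − 4|.
So 11|t − 4| < eps exactly when |t − 4| < eps/11.
Choosing delta = eps/11 gives |(11t - 9) − 35| = 11|t − 4| < eps whenever |t − 4| < delta.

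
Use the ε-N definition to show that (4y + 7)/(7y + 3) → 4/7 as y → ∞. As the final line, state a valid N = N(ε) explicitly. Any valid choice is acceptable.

Suppose ε > 0. We seek N > 0 such that y > N implies |(4y + 7)/(7y + 3) − (4/7)| < ε.
(4y + 7)/(7y + 3) − (4/7) = (7(4y + 7) − 4(7y + 3)) / (7(7y + 3)) = 37/(7(7y + 3)).
For y > 0 we have 7y + 3 > 7y, so |(4y + 7)/(7y + 3) − (4/7)| = 37/(7(7y + 3)) < 37/(7·7y) = (37/49)/y.
Thus |(4y + 7)/(7y + 3) − (4/7)| < ε whenever y > (37/49)/ε.
Take N = (37/49)/ε. If y > N then |(4y + 7)/(7y + 3) − (4/7)| < (37/49)/y < ε.

N = (37/49)/ε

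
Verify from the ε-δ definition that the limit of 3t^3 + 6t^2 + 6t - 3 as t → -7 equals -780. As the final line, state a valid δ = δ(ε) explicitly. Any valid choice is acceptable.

δ = min(1, ε/423)

Suppose ε > 0. We want δ > 0 such that 0 < |t + 7| < δ implies |(3t^3 + 6t^2 + 6t - 3) + 780| < ε.
(3t^3 + 6t^2 + 6t - 3) + 780 = 3t^3 + 6t^2 + 6t + 777 = (t + 7)(3t^2 - 15t + 111).
So |(3t^3 + 6t^2 + 6t - 3) + 780| = |t + 7|·|3t^2 - 15t + 111|.
Assume first that |t + 7| < 1, so |t| < 8. Then |3t^2 - 15t + 111| ≤ 3·8^2 + 15·8 + 111 = 423.
Hence |(3t^3 + 6t^2 + 6t - 3) + 780| ≤ 423|t + 7| < ε provided |t + 7| < ε/423.
Take δ = min(1, ε/423). Then 0 < |t + 7| < δ gives both |t + 7| < 1 and |t + 7| < ε/423, so |(3t^3 + 6t^2 + 6t - 3) + 780| < ε.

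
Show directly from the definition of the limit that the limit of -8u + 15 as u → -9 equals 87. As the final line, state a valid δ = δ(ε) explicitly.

Fix ε > 0. We need δ > 0 so that 0 < |u + 9| < δ implies |(-8u + 15) − 87| < ε.
|(-8u + 15) − 87| = |-8u - 72| = 8|u + 9|.
Thus it suffices that |u + 9| < ε/8.
Take δ = ε/8. If 0 < |u + 9| < δ then |(-8u + 15) − 87| = 8|u + 9| < 8·(ε/8) = ε.

δ = ε/8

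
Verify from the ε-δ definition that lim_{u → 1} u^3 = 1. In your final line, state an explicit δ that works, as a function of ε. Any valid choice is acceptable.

δ = min(2, ε/13)

Let ε > 0 be given. We seek δ > 0 with 0 < |u − 1| < δ ⇒ |u^3 − 1| < ε.
Factor: u^3 − 1 = (u − 1)(u^2 + u + 1), so |u^3 − 1| = |u − 1|·|u^2 + u + 1|.
Impose δ ≤ 2 so that |u| < 3; then |u^2 + u + 1| ≤ 13.
Hence |u^3 − 1| ≤ 13|u − 1|, which is < ε once |u − 1| < ε/13.
Take δ = min(2, ε/13). If 0 < |u − 1| < δ then both bounds hold and |u^3 − 1| ≤ 13|u − 1| < 13·(ε/13) = ε.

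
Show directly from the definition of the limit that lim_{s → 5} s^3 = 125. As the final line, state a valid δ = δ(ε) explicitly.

δ = min(1, ε/91)

Suppose ε > 0. We seek δ > 0 with 0 < |s − 5| < δ ⇒ |s^3 − 125| < ε.
Factor: s^3 − 125 = (s − 5)(s^2 + 5s + 25), so |s^3 − 125| = |s − 5|·|s^2 + 5s + 25|.
Impose δ ≤ 1 so that |s| < 6; then |s^2 + 5s + 25| ≤ 91.
Hence |s^3 − 125| ≤ 91|s − 5|, which is < ε once |s − 5| < ε/91.
Take δ = min(1, ε/91). If 0 < |s − 5| < δ then both bounds hold and |s^3 − 125| ≤ 91|s − 5| < 91·(ε/91) = ε.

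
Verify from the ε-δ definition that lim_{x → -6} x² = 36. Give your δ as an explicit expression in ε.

Let ε > 0 be given. We seek δ > 0 with 0 < |x + 6| < δ ⇒ |x² − 36| < ε.
Factor: x² − 36 = (x + 6)(x - 6), so |x² − 36| = |x + 6|·|x - 6|.
Restrict δ ≤ 1. Then |x + 6| < 1 gives |x| < 7, so by the triangle inequality |x - 6| ≤ 7 + 6 = 13.
Hence |x² − 36| ≤ 13|x + 6|, which is < ε once |x + 6| < ε/13.
Take δ = min(1, ε/13). If 0 < |x + 6| < δ then both bounds hold and |x² − 36| ≤ 13|x + 6| < 13·(ε/13) = ε.

δ = min(1, ε/13)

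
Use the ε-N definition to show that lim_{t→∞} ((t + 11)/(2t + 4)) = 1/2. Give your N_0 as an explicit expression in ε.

Fix ε > 0. We seek N_0 > 0 such that t > N_0 implies |(t + 11)/(2t + 4) − (1/2)| < ε.
(t + 11)/(2t + 4) − (1/2) = (2(t + 11) − (2t + 4)) / (2(2t + 4)) = 18/(2(2t + 4)).
For t > 0 we have 2t + 4 > 2t, so |(t + 11)/(2t + 4) − (1/2)| = 18/(2(2t + 4)) < 18/(2·2t) = (9/2)/t.
Thus |(t + 11)/(2t + 4) − (1/2)| < ε whenever t > (9/2)/ε.
Take N_0 = (9/2)/ε. If t > N_0 then |(t + 11)/(2t + 4) − (1/2)| < (9/2)/t < ε.

N_0 = (9/2)/ε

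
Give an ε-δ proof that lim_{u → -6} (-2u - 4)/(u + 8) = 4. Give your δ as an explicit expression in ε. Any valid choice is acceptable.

Fix ε > 0. We want δ > 0 with 0 < |u + 6| < δ ⇒ |(-2u - 4)/(u + 8) − 4| < ε.
Combining over a common denominator, (-2u - 4)/(u + 8) − 4 = [(-2u - 4)·2 − 8·(u + 8)] / [2·(u + 8)] = -12(u + 6) / (2(u + 8)).
So |(-2u - 4)/(u + 8) − 4| = 12|u + 6| / (2·|u + 8|).
Restrict δ ≤ 1. Then |u + 6| < 1 gives |u + 8| = |(u + 6) + 2| ≥ 2 − 1 = 1.
Hence |(-2u - 4)/(u + 8) − 4| < 12|u + 6|/(2·1) = 6|u + 6|, which is < ε once |u + 6| < (1/6)ε.
Take δ = min(1, (1/6)ε). Then 0 < |u + 6| < δ forces both bounds, so |(-2u - 4)/(u + 8) − 4| < ε.

δ = min(1, (1/6)ε)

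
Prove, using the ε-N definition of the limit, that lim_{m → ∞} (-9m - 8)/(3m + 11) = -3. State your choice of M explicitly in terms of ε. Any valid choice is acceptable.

Fix ε > 0. For m ≥ 1, |(-9m - 8)/(3m + 11) + 3| = |75|/(3(3m + 11)) = 75/(3(3m + 11)).
Since 3m + 11 ≥ 3m for m ≥ 1, this is ≤ 75/(3·3m) = (25/3)/m.
So |(-9m - 8)/(3m + 11) + 3| < ε whenever m > (25/3)/ε.
Take M = (25/3)/ε. If m > M then |(-9m - 8)/(3m + 11) + 3| ≤ (25/3)/m < ε.

M = (25/3)/ε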